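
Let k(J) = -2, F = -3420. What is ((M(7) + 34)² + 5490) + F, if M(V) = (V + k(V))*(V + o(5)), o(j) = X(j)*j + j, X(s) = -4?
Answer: 2106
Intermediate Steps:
o(j) = -3*j (o(j) = -4*j + j = -3*j)
M(V) = (-15 + V)*(-2 + V) (M(V) = (V - 2)*(V - 3*5) = (-2 + V)*(V - 15) = (-2 + V)*(-15 + V) = (-15 + V)*(-2 + V))
((M(7) + 34)² + 5490) + F = (((30 + 7² - 17*7) + 34)² + 5490) - 3420 = (((30 + 49 - 119) + 34)² + 5490) - 3420 = ((-40 + 34)² + 5490) - 3420 = ((-6)² + 5490) - 3420 = (36 + 5490) - 3420 = 5526 - 3420 = 2106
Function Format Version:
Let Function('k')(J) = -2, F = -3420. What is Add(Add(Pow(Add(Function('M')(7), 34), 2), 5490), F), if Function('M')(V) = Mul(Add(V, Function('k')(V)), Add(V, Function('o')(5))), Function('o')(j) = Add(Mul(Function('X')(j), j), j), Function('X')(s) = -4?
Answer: 2106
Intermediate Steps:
Function('o')(j) = Mul(-3, j) (Function('o')(j) = Add(Mul(-4, j), j) = Mul(-3, j))
Function('M')(V) = Mul(Add(-15, V), Add(-2, V)) (Function('M')(V) = Mul(Add(V, -2), Add(V, Mul(-3, 5))) = Mul(Add(-2, V), Add(V, -15)) = Mul(Add(-2, V), Add(-15, V)) = Mul(Add(-15, V), Add(-2, V)))
Add(Add(Pow(Add(Function('M')(7), 34), 2), 5490), F) = Add(Add(Pow(Add(Add(30, Pow(7, 2), Mul(-17, 7)), 34), 2), 5490), -3420) = Add(Add(Pow(Add(Add(30, 49, -119), 34), 2), 5490), -3420) = Add(Add(Pow(Add(-40, 34), 2), 5490), -3420) = Add(Add(Pow(-6, 2), 5490), -3420) = Add(Add(36, 5490), -3420) = Add(5526, -3420) = 2106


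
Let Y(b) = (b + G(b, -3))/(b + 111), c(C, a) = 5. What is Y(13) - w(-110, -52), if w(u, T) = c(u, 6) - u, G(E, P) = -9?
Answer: -3564/31 ≈ -114.97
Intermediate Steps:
w(u, T) = 5 - u
Y(b) = (-9 + b)/(111 + b) (Y(b) = (b - 9)/(b + 111) = (-9 + b)/(111 + b))
Y(13) - w(-110, -52) = (-9 + 13)/(111 + 13) - (5 - 1*(-110)) = 4/124 - (5 + 110) = (1/124)*4 - 1*115 = 1/31 - 115 = -3564/31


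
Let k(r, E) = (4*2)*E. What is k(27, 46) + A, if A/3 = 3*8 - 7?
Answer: 419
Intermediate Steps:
k(r, E) = 8*E
A = 51 (A = 3*(3*8 - 7) = 3*(24 - 7) = 3*17 = 51)
k(27, 46) + A = 8*46 + 51 = 368 + 51 = 419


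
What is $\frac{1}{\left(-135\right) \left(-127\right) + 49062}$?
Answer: $\frac{1}{66207} \approx 1.5104 \cdot 10^{-5}$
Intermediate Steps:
$\frac{1}{\left(-135\right) \left(-127\right) + 49062} = \frac{1}{17145 + 49062} = \frac{1}{66207}$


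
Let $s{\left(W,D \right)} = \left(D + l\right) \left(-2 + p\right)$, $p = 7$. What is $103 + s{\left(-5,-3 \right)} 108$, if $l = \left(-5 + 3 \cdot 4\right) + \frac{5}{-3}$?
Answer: $1363$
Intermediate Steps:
$l = \frac{16}{3}$ ($l = \left(-5 + 12\right) + 5 \left(- \frac{1}{3}\right) = 7 - \frac{5}{3} = \frac{16}{3} \approx 5.3333$)
$s{\left(W,D \right)} = \frac{80}{3} + 5 D$ ($s{\left(W,D \right)} = \left(D + \frac{16}{3}\right) \left(-2 + 7\right) = \left(\frac{16}{3} + D\right) 5 = \frac{80}{3} + 5 D$)
$103 + s{\left(-5,-3 \right)} 108 = 103 + \left(\frac{80}{3} + 5 \left(-3\right)\right) 108 = 103 + \left(\frac{80}{3} - 15\right) 108 = 103 + \frac{35}{3} \cdot 108 = 103 + 1260 = 1363$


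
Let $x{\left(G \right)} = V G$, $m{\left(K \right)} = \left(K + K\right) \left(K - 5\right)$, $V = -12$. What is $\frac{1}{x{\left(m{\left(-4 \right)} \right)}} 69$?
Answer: $- \frac{23}{288} \approx -0.079861$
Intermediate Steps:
$m{\left(K \right)} = 2 K \left(-5 + K\right)$
$x{\left(G \right)} = - 12 G$
$\frac{1}{x{\left(m{\left(-4 \right)} \right)}} 69 = \frac{1}{\left(-12\right) 2 \left(-4\right) \left(-5 - 4\right)} 69 = \frac{1}{\left(-12\right) 2 \left(-4\right) \left(-9\right)} 69 = \frac{1}{\left(-12\right) 72} \cdot 69 = \frac{1}{-864} \cdot 69 = \left(- \frac{1}{864}\right) 69 = - \frac{23}{288}$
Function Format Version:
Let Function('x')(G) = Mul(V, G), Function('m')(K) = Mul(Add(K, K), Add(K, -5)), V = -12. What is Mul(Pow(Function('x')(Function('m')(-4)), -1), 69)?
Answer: Rational(-23, 288) ≈ -0.079861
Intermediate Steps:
Function('m')(K) = Mul(2, K, Add(-5, K)) (Function('m')(K) = Mul(Mul(2, K), Add(-5, K)) = Mul(2, K, Add(-5, K)))
Function('x')(G) = Mul(-12, G)
Mul(Pow(Function('x')(Function('m')(-4)), -1), 69) = Mul(Pow(Mul(-12, Mul(2, -4, Add(-5, -4))), -1), 69) = Mul(Pow(Mul(-12, Mul(2, -4, -9)), -1), 69) = Mul(Pow(Mul(-12, 72), -1), 69) = Mul(Pow(-864, -1), 69) = Mul(Rational(-1, 864), 69) = Rational(-23, 288)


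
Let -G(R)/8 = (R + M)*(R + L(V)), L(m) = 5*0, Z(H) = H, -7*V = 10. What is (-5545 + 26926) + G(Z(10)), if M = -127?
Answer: 30741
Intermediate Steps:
V = -10/7 (V = -1/7*10 = -10/7 ≈ -1.4286)
L(m) = 0
G(R) = -8*R*(-127 + R) (G(R) = -8*(R - 127)*(R + 0) = -8*(-127 + R)*R = -8*R*(-127 + R))
(-5545 + 26926) + G(Z(10)) = (-5545 + 26926) + 8*10*(127 - 1*10) = 21381 + 8*10*(127 - 10) = 21381 + 8*10*117 = 21381 + 9360 = 30741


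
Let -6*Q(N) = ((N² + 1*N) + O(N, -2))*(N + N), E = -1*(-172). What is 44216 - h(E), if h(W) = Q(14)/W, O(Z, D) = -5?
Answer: 11409163/258 ≈ 44222.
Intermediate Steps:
E = 172
Q(N) = -N*(-5 + N + N²)/3 (Q(N) = -((N² + 1*N) - 5)*(N + N)/6 = -((N² + N) - 5)*2*N/6 = -((N + N²) - 5)*2*N/6 = -(-5 + N + N²)*2*N/6 = -N*(-5 + N + N²)/3)
h(W) = -2870/(3*W) (h(W) = ((⅓)*14*(5 - 1*14 - 1*14²))/W = ((⅓)*14*(5 - 14 - 1*196))/W = ((⅓)*14*(5 - 14 - 196))/W = ((⅓)*14*(-205))/W = -2870/(3*W))
44216 - h(E) = 44216 - (-2870)/(3*172) = 44216 - 1*(-1435/258) = 44216 + 1435/258 = 11409163/258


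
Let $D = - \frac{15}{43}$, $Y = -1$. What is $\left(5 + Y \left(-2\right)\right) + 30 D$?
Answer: $- \frac{149}{43} \approx -3.4651$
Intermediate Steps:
$D = - \frac{15}{43}$ ($D = \left(-15\right) \frac{1}{43} = - \frac{15}{43} \approx -0.34884$)
$\left(5 + Y \left(-2\right)\right) + 30 D = \left(5 - -2\right) + 30 \left(- \frac{15}{43}\right) = \left(5 + 2\right) - \frac{450}{43} = 7 - \frac{450}{43} = - \frac{149}{43}$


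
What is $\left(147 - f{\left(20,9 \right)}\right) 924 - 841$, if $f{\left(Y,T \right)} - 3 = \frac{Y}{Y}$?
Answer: $131291$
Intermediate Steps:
$f{\left(Y,T \right)} = 4$ ($f{\left(Y,T \right)} = 3 + \frac{Y}{Y} = 3 + 1 = 4$)
$\left(147 - f{\left(20,9 \right)}\right) 924 - 841 = \left(147 - 4\right) 924 - 841 = 143 \cdot 924 - 841 = 132132 - 841 = 131291$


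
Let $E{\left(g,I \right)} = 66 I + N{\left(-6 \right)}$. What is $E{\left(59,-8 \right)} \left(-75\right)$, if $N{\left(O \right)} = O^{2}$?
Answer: $36900$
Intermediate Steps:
$E{\left(g,I \right)} = 36 + 66 I$ ($E{\left(g,I \right)} = 66 I + \left(-6\right)^{2} = 66 I + 36 = 36 + 66 I$)
$E{\left(59,-8 \right)} \left(-75\right) = \left(36 + 66 \left(-8\right)\right) \left(-75\right) = \left(36 - 528\right) \left(-75\right) = \left(-492\right) \left(-75\right) = 36900$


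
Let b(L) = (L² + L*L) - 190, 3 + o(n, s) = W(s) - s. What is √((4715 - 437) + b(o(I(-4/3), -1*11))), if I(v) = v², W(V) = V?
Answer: √4106 ≈ 64.078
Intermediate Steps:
o(n, s) = -3 (o(n, s) = -3 + (s - s) = -3 + 0 = -3)
b(L) = -190 + 2*L² (b(L) = (L² + L²) - 190 = 2*L² - 190 = -190 + 2*L²)
√((4715 - 437) + b(o(I(-4/3), -1*11))) = √((4715 - 437) + (-190 + 2*(-3)²)) = √(4278 + (-190 + 2*9)) = √(4278 + (-190 + 18)) = √(4278 - 172) = √4106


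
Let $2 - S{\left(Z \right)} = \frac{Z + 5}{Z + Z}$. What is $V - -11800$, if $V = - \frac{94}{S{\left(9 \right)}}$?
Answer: $\frac{128954}{11} \approx 11723.0$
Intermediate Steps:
$S{\left(Z \right)} = 2 - \frac{5 + Z}{2 Z}$ ($S{\left(Z \right)} = 2 - \frac{Z + 5}{Z + Z} = 2 - \frac{5 + Z}{2 Z}$)
$V = - \frac{846}{11}$ ($V = - \frac{94}{\frac{1}{2} \cdot \frac{1}{9} \left(-5 + 3 \cdot 9\right)} = - \frac{94}{\frac{1}{2} \cdot \frac{1}{9} \left(-5 + 27\right)} = - \frac{94}{\frac{1}{2} \cdot \frac{1}{9} \cdot 22} = - \frac{94}{\frac{11}{9}} = \left(-94\right) \frac{9}{11} = - \frac{846}{11} \approx -76.909$)
$V - -11800 = - \frac{846}{11} - -11800 = - \frac{846}{11} + 11800 = \frac{128954}{11}$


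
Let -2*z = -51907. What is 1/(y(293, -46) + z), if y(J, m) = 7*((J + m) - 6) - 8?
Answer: 2/55265 ≈ 3.6189e-5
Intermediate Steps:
z = 51907/2 (z = -1/2*(-51907) = 51907/2 ≈ 25954.)
y(J, m) = -50 + 7*J + 7*m (y(J, m) = 7*(-6 + J + m) - 8 = (-42 + 7*J + 7*m) - 8 = -50 + 7*J + 7*m)
1/(y(293, -46) + z) = 1/((-50 + 7*293 + 7*(-46)) + 51907/2) = 1/((-50 + 2051 - 322) + 51907/2) = 1/(1679 + 51907/2) = 1/(55265/2) = 2/55265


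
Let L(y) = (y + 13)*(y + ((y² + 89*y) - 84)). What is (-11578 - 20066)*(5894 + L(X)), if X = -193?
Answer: 112564226664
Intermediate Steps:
L(y) = (13 + y)*(-84 + y² + 90*y) (L(y) = (13 + y)*(y + (-84 + y² + 89*y)) = (13 + y)*(-84 + y² + 90*y))
(-11578 - 20066)*(5894 + L(X)) = (-11578 - 20066)*(5894 + (-1092 + (-193)³ + 103*(-193)² + 1086*(-193))) = -31644*(5894 + (-1092 - 7189057 + 103*37249 - 209598)) = -31644*(5894 + (-1092 - 7189057 + 3836647 - 209598)) = -31644*(5894 - 3563100) = -31644*(-3557206) = 112564226664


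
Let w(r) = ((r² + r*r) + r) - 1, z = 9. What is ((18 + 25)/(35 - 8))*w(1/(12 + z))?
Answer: -17974/11907 ≈ -1.5095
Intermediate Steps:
w(r) = -1 + r + 2*r² (w(r) = ((r² + r²) + r) - 1 = (2*r² + r) - 1 = (r + 2*r²) - 1 = -1 + r + 2*r²)
((18 + 25)/(35 - 8))*w(1/(12 + z)) = ((18 + 25)/(35 - 8))*(-1 + 1/(12 + 9) + 2*(1/(12 + 9))²) = (43/27)*(-1 + 1/21 + 2*(1/21)²) = (43*(1/27))*(-1 + 1/21 + 2*(1/21)²) = 43*(-1 + 1/21 + 2*(1/441))/27 = 43*(-1 + 1/21 + 2/441)/27 = (43/27)*(-418/441) = -17974/11907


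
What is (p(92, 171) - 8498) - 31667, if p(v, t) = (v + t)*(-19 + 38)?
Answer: -35168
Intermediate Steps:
p(v, t) = 19*t + 19*v (p(v, t) = (t + v)*19 = 19*t + 19*v)
(p(92, 171) - 8498) - 31667 = ((19*171 + 19*92) - 8498) - 31667 = ((3249 + 1748) - 8498) - 31667 = (4997 - 8498) - 31667 = -3501 - 31667 = -35168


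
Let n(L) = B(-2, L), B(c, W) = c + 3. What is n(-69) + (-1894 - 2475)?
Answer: -4368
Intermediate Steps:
B(c, W) = 3 + c
n(L) = 1 (n(L) = 3 - 2 = 1)
n(-69) + (-1894 - 2475) = 1 + (-1894 - 2475) = 1 - 4369 = -4368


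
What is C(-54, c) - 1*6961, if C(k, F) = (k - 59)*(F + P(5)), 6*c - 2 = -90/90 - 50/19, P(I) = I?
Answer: -854461/114 ≈ -7495.3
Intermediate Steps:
c = -31/114 (c = ⅓ + (-90/90 - 50/19)/6 = ⅓ + (-90*1/90 - 50*1/19)/6 = ⅓ + (-1 - 50/19)/6 = ⅓ + (⅙)*(-69/19) = ⅓ - 23/38 = -31/114 ≈ -0.27193)
C(k, F) = (-59 + k)*(5 + F) (C(k, F) = (k - 59)*(F + 5) = (-59 + k)*(5 + F))
C(-54, c) - 1*6961 = (-295 - 59*(-31/114) + 5*(-54) - 31/114*(-54)) - 1*6961 = (-295 + 1829/114 - 270 + 279/19) - 6961 = -60907/114 - 6961 = -854461/114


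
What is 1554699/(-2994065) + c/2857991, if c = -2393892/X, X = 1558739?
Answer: -6925976715853907931/13338146493879073685 ≈ -0.51926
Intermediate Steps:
c = -2393892/1558739 ≈ -1.5358
1554699/(-2994065) + c/2857991 = 1554699/(-2994065) - 2393892/1558739/2857991 = 1554699*(-1/2994065) - 2393892/1558739*1/2857991 = -1554699/2994065 - 2393892/4454862033349 = -6925976715853907931/13338146493879073685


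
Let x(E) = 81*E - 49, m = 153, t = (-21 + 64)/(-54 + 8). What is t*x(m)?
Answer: -265396/23 ≈ -11539.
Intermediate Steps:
t = -43/46 (t = 43/(-46) = 43*(-1/46) = -43/46 ≈ -0.93478)
x(E) = -49 + 81*E
t*x(m) = -43*(-49 + 81*153)/46 = -43*(-49 + 12393)/46 = -43/46*12344 = -265396/23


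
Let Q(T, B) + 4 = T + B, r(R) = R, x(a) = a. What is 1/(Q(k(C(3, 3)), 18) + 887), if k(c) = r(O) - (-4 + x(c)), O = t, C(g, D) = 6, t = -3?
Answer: 1/896 ≈ 0.0011161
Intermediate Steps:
O = -3
k(c) = 1 - c (k(c) = -3 - (-4 + c) = -3 + (4 - c) = 1 - c)
Q(T, B) = -4 + B + T (Q(T, B) = -4 + (T + B) = -4 + (B + T) = -4 + B + T)
1/(Q(k(C(3, 3)), 18) + 887) = 1/((-4 + 18 + (1 - 1*6)) + 887) = 1/((-4 + 18 + (1 - 6)) + 887) = 1/((-4 + 18 - 5) + 887) = 1/(9 + 887) = 1/896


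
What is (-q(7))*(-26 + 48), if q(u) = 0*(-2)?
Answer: 0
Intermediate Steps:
q(u) = 0
(-q(7))*(-26 + 48) = (-1*0)*(-26 + 48) = 0*22 = 0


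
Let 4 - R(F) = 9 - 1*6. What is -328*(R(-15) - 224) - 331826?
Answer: -258682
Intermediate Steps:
R(F) = 1 (R(F) = 4 - (9 - 1*6) = 4 - (9 - 6) = 4 - 1*3 = 4 - 3 = 1)
-328*(R(-15) - 224) - 331826 = -328*(1 - 224) - 331826 = -328*(-223) - 331826 = 73144 - 331826 = -258682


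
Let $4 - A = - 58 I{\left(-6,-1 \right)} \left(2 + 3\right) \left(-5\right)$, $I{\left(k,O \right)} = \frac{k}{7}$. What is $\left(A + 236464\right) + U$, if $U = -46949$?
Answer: $\frac{1335333}{7} \approx 1.9076 \cdot 10^{5}$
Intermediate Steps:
$I{\left(k,O \right)} = \frac{k}{7}$ ($I{\left(k,O \right)} = k \frac{1}{7} = \frac{k}{7}$)
$A = \frac{8728}{7}$ ($A = 4 - - 58 \cdot \frac{1}{7} \left(-6\right) \left(2 + 3\right) \left(-5\right) = 4 - \left(-58\right) \left(- \frac{6}{7}\right) 5 \left(-5\right) = 4 - \frac{348}{7} \left(-25\right) = 4 - - \frac{8700}{7} = 4 + \frac{8700}{7} = \frac{8728}{7} \approx 1246.9$)
$\left(A + 236464\right) + U = \left(\frac{8728}{7} + 236464\right) - 46949 = \frac{1663976}{7} - 46949 = \frac{1335333}{7}$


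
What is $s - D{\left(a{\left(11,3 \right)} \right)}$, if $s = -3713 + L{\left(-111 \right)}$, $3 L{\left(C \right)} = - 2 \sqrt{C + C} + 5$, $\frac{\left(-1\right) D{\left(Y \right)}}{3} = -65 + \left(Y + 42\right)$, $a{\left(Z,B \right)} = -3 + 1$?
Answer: $- \frac{11359}{3} - \frac{2 i \sqrt{222}}{3} \approx -3786.3 - 9.9331 i$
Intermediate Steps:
$a{\left(Z,B \right)} = -2$
$D{\left(Y \right)} = 69 - 3 Y$ ($D{\left(Y \right)} = - 3 \left(-65 + \left(Y + 42\right)\right) = - 3 \left(-65 + \left(42 + Y\right)\right) = - 3 \left(-23 + Y\right) = 69 - 3 Y$)
$L{\left(C \right)} = \frac{5}{3} - \frac{2 \sqrt{2} \sqrt{C}}{3}$ ($L{\left(C \right)} = \frac{- 2 \sqrt{C + C} + 5}{3} = \frac{- 2 \sqrt{2 C} + 5}{3} = \frac{- 2 \sqrt{2} \sqrt{C} + 5}{3} = \frac{5 - 2 \sqrt{2} \sqrt{C}}{3} = \frac{5}{3} - \frac{2 \sqrt{2} \sqrt{C}}{3}$)
$s = - \frac{11134}{3} - \frac{2 i \sqrt{222}}{3}$ ($s = -3713 + \left(\frac{5}{3} - \frac{2 \sqrt{2} \sqrt{-111}}{3}\right) = -3713 + \left(\frac{5}{3} - \frac{2 \sqrt{2} i \sqrt{111}}{3}\right) = -3713 + \left(\frac{5}{3} - \frac{2 i \sqrt{222}}{3}\right) = - \frac{11134}{3} - \frac{2 i \sqrt{222}}{3} \approx -3711.3 - 9.9331 i$)
$s - D{\left(a{\left(11,3 \right)} \right)} = \left(- \frac{11134}{3} - \frac{2 i \sqrt{222}}{3}\right) - \left(69 - -6\right) = \left(- \frac{11134}{3} - \frac{2 i \sqrt{222}}{3}\right) - \left(69 + 6\right) = \left(- \frac{11134}{3} - \frac{2 i \sqrt{222}}{3}\right) - 75 = - \frac{11359}{3} - \frac{2 i \sqrt{222}}{3}$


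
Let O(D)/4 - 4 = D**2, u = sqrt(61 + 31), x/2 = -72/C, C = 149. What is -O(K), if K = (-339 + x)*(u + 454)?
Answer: -2116460369904016/22201 - 18638908437600*sqrt(23)/22201 ≈ -9.9358e+10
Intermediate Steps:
x = -144/149 (x = 2*(-72/149) = -144/149 ≈ -0.96644)
u = 2*sqrt(23) (u = sqrt(92) = 2*sqrt(23) ≈ 9.5917)
K = -22997370/149 - 101310*sqrt(23)/149 (K = (-339 - 144/149)*(2*sqrt(23) + 454) = -50655*(454 + 2*sqrt(23))/149 = -22997370/149 - 101310*sqrt(23)/149 ≈ -1.5761e+5)
O(D) = 16 + 4*D**2
-O(K) = -(16 + 4*(-22997370/149 - 101310*sqrt(23)/149)**2) = -16 - 4*(-22997370/149 - 101310*sqrt(23)/149)**2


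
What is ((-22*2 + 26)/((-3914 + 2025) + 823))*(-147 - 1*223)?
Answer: -3330/533 ≈ -6.2477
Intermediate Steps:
((-22*2 + 26)/((-3914 + 2025) + 823))*(-147 - 1*223) = ((-44 + 26)/(-1889 + 823))*(-147 - 223) = -18/(-1066)*(-370) = -18*(-1/1066)*(-370) = (9/533)*(-370) = -3330/533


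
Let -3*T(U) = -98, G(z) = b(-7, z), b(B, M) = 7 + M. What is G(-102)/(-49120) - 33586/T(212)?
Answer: -70703195/68768 ≈ -1028.1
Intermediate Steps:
G(z) = 7 + z
T(U) = 98/3 (T(U) = -⅓*(-98) = 98/3)
G(-102)/(-49120) - 33586/T(212) = (7 - 102)/(-49120) - 33586/98/3 = -95*(-1/49120) - 33586*3/98 = 19/9824 - 7197/7 = -70703195/68768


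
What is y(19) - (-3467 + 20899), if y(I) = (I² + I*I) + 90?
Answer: -16620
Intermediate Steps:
y(I) = 90 + 2*I² (y(I) = (I² + I²) + 90 = 2*I² + 90 = 90 + 2*I²)
y(19) - (-3467 + 20899) = (90 + 2*19²) - (-3467 + 20899) = (90 + 2*361) - 1*17432 = (90 + 722) - 17432 = 812 - 17432 = -16620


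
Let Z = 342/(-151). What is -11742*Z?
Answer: 4015764/151 ≈ 26594.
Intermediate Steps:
Z = -342/151 (Z = 342*(-1/151) = -342/151 ≈ -2.2649)
-11742*Z = -11742*(-342/151) = 4015764/151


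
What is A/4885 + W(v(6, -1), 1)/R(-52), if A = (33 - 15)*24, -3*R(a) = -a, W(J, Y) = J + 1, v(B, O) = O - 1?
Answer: 37119/254020 ≈ 0.14613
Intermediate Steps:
v(B, O) = -1 + O
W(J, Y) = 1 + J
R(a) = a/3 (R(a) = -(-1)*a/3 = a/3)
A = 432 (A = 18*24 = 432)
A/4885 + W(v(6, -1), 1)/R(-52) = 432/4885 + (1 + (-1 - 1))/(((⅓)*(-52))) = 432*(1/4885) + (1 - 2)/(-52/3) = 432/4885 - 1*(-3/52) = 432/4885 + 3/52 = 37119/254020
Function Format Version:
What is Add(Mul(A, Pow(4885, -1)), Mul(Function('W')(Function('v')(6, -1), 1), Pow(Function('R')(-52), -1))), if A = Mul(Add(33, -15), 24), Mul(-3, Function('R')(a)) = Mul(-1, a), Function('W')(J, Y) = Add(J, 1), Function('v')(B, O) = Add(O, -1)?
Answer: Rational(37119, 254020) ≈ 0.14613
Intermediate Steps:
Function('v')(B, O) = Add(-1, O)
Function('W')(J, Y) = Add(1, J)
Function('R')(a) = Mul(Rational(1, 3), a) (Function('R')(a) = Mul(Rational(-1, 3), Mul(-1, a)) = Mul(Rational(1, 3), a))
A = 432 (A = Mul(18, 24) = 432)
Add(Mul(A, Pow(4885, -1)), Mul(Function('W')(Function('v')(6, -1), 1), Pow(Function('R')(-52), -1))) = Add(Mul(432, Pow(4885, -1)), Mul(Add(1, Add(-1, -1)), Pow(Mul(Rational(1, 3), -52), -1))) = Add(Mul(432, Rational(1, 4885)), Mul(Add(1, -2), Pow(Rational(-52, 3), -1))) = Add(Rational(432, 4885), Mul(-1, Rational(-3, 52))) = Add(Rational(432, 4885), Rational(3, 52)) = Rational(37119, 254020)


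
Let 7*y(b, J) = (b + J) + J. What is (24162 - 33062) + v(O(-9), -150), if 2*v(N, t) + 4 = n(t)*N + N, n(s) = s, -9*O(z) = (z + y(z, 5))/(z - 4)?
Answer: -7286119/819 ≈ -8896.4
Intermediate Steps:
y(b, J) = b/7 + 2*J/7 (y(b, J) = ((b + J) + J)/7 = ((J + b) + J)/7 = (b + 2*J)/7 = b/7 + 2*J/7)
O(z) = -(10/7 + 8*z/7)/(9*(-4 + z)) (O(z) = -(z + (z/7 + (2/7)*5))/(9*(z - 4)) = -(z + (z/7 + 10/7))/(9*(-4 + z)) = -(z + (10/7 + z/7))/(9*(-4 + z)) = -(10/7 + 8*z/7)/(9*(-4 + z)))
v(N, t) = -2 + N/2 + N*t/2 (v(N, t) = -2 + (t*N + N)/2 = -2 + (N*t + N)/2 = -2 + (N + N*t)/2 = -2 + (N/2 + N*t/2) = -2 + N/2 + N*t/2)
(24162 - 33062) + v(O(-9), -150) = (24162 - 33062) + (-2 + (2*(-5 - 4*(-9))/(63*(-4 - 9)))/2 + (½)*(2*(-5 - 4*(-9))/(63*(-4 - 9)))*(-150)) = -8900 + (-2 + ((2/63)*(-5 + 36)/(-13))/2 + (½)*((2/63)*(-5 + 36)/(-13))*(-150)) = -8900 + (-2 + ((2/63)*(-1/13)*31)/2 + (½)*((2/63)*(-1/13)*31)*(-150)) = -8900 + (-2 + (½)*(-62/819) + (½)*(-62/819)*(-150)) = -8900 + (-2 - 31/819 + 1550/273) = -8900 + 2981/819 = -7286119/819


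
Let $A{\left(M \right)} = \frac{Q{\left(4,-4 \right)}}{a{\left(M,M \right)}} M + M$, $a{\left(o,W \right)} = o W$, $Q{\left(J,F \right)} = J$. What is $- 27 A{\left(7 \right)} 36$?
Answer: $- \frac{51516}{7} \approx -7359.4$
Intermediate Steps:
$a{\left(o,W \right)} = W o$
$A{\left(M \right)} = M + \frac{4}{M}$ ($A{\left(M \right)} = \frac{4}{M M} M + M = \frac{4}{M^{2}} M + M = \frac{4}{M} + M = M + \frac{4}{M}$)
$- 27 A{\left(7 \right)} 36 = - 27 \left(7 + \frac{4}{7}\right) 36 = \left(-27\right) \frac{53}{7} \cdot 36 = \left(- \frac{1431}{7}\right) 36 = - \frac{51516}{7}$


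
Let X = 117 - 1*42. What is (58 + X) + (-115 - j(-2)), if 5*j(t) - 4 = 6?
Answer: 16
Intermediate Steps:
X = 75 (X = 117 - 42 = 75)
j(t) = 2 (j(t) = ⅘ + (⅕)*6 = ⅘ + 6/5 = 2)
(58 + X) + (-115 - j(-2)) = (58 + 75) + (-115 - 1*2) = 133 + (-115 - 2) = 133 - 117 = 16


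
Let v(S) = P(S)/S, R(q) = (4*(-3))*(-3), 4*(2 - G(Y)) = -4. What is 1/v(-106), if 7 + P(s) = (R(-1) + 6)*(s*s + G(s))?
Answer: -106/472031 ≈ -0.00022456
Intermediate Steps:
G(Y) = 3 (G(Y) = 2 - ¼*(-4) = 2 + 1 = 3)
R(q) = 36 (R(q) = -12*(-3) = 36)
P(s) = 119 + 42*s² (P(s) = -7 + (36 + 6)*(s*s + 3) = -7 + 42*(s² + 3) = -7 + 42*(3 + s²) = -7 + (126 + 42*s²) = 119 + 42*s²)
v(S) = (119 + 42*S²)/S
1/v(-106) = 1/(42*(-106) + 119/(-106)) = 1/(-4452 + 119*(-1/106)) = 1/(-4452 - 119/106) = 1/(-472031/106) = -106/472031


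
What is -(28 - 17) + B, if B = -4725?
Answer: -4736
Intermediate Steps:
-(28 - 17) + B = -(28 - 17) - 4725 = -1*11 - 4725 = -11 - 4725 = -4736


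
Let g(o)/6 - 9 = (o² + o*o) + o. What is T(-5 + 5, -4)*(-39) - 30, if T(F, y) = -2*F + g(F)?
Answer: -2136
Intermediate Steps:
g(o) = 54 + 6*o + 12*o² (g(o) = 54 + 6*((o² + o*o) + o) = 54 + 6*((o² + o²) + o) = 54 + 6*(2*o² + o) = 54 + 6*(o + 2*o²) = 54 + (6*o + 12*o²) = 54 + 6*o + 12*o²)
T(F, y) = 54 + 4*F + 12*F² (T(F, y) = -2*F + (54 + 6*F + 12*F²) = 54 + 4*F + 12*F²)
T(-5 + 5, -4)*(-39) - 30 = (54 + 4*(-5 + 5) + 12*(-5 + 5)²)*(-39) - 30 = (54 + 4*0 + 12*0²)*(-39) - 30 = (54 + 0 + 12*0)*(-39) - 30 = (54 + 0 + 0)*(-39) - 30 = 54*(-39) - 30 = -2106 - 30 = -2136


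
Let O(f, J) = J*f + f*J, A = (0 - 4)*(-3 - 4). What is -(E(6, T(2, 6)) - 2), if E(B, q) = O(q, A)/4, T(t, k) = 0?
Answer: 2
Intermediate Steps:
A = 28 (A = -4*(-7) = 28)
O(f, J) = 2*J*f (O(f, J) = J*f + J*f = 2*J*f)
E(B, q) = 14*q (E(B, q) = (2*28*q)/4 = (56*q)*(¼) = 14*q)
-(E(6, T(2, 6)) - 2) = -(14*0 - 2) = -(0 - 2) = -1*(-2) = 2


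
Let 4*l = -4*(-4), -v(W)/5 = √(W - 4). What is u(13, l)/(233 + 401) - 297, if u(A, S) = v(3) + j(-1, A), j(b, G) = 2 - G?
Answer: -188309/634 - 5*I/634 ≈ -297.02 - 0.0078864*I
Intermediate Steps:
v(W) = -5*√(-4 + W) (v(W) = -5*√(W - 4) = -5*√(-4 + W))
l = 4 (l = (-4*(-4))/4 = (¼)*16 = 4)
u(A, S) = 2 - A - 5*I (u(A, S) = -5*√(-4 + 3) + (2 - A) = -5*I + (2 - A) = 2 - A - 5*I)
u(13, l)/(233 + 401) - 297 = (2 - 1*13 - 5*I)/(233 + 401) - 297 = (2 - 13 - 5*I)/634 - 297 = (-11 - 5*I)/634 - 297 = (-11/634 - 5*I/634) - 297 = -188309/634 - 5*I/634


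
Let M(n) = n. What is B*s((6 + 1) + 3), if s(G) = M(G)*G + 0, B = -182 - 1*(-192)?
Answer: 1000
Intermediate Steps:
B = 10 (B = -182 + 192 = 10)
s(G) = G**2 (s(G) = G*G + 0 = G**2 + 0 = G**2)
B*s((6 + 1) + 3) = 10*((6 + 1) + 3)**2 = 10*(7 + 3)**2 = 10*10**2 = 10*100 = 1000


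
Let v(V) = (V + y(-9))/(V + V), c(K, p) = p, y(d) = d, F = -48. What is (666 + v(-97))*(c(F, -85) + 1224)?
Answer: 73642045/97 ≈ 7.5920e+5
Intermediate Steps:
v(V) = (-9 + V)/(2*V) (v(V) = (V - 9)/(V + V) = (-9 + V)/((2*V)) = (-9 + V)*(1/(2*V)) = (-9 + V)/(2*V))
(666 + v(-97))*(c(F, -85) + 1224) = (666 + (1/2)*(-9 - 97)/(-97))*(-85 + 1224) = (666 + (1/2)*(-1/97)*(-106))*1139 = (666 + 53/97)*1139 = (64655/97)*1139 = 73642045/97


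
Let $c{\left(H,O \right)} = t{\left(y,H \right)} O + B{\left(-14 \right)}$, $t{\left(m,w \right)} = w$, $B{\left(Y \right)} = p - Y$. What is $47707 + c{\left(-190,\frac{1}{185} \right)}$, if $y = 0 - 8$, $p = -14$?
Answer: $\frac{1765121}{37} \approx 47706.0$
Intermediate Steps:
$B{\left(Y \right)} = -14 - Y$
$y = -8$ ($y = 0 - 8 = -8$)
$c{\left(H,O \right)} = H O$ ($c{\left(H,O \right)} = H O - 0 = H O + \left(-14 + 14\right) = H O + 0 = H O$)
$47707 + c{\left(-190,\frac{1}{185} \right)} = 47707 - \frac{190}{185} = 47707 - \frac{38}{37} = \frac{1765121}{37}$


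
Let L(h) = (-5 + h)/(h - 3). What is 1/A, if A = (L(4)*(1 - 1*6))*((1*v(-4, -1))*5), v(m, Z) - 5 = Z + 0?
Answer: 1/100 ≈ 0.010000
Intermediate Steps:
v(m, Z) = 5 + Z (v(m, Z) = 5 + (Z + 0) = 5 + Z)
L(h) = (-5 + h)/(-3 + h)
A = 100 (A = (((-5 + 4)/(-3 + 4))*(1 - 1*6))*((1*(5 - 1))*5) = ((-1/1)*(1 - 6))*((1*4)*5) = ((1*(-1))*(-5))*(4*5) = -1*(-5)*20 = 5*20 = 100)
1/A = 1/100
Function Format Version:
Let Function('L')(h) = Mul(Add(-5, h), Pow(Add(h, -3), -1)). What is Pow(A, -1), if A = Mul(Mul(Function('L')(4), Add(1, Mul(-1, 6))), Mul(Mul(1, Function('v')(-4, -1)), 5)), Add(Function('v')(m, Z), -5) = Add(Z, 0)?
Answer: Rational(1, 100) ≈ 0.010000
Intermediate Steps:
Function('v')(m, Z) = Add(5, Z) (Function('v')(m, Z) = Add(5, Add(Z, 0)) = Add(5, Z))
Function('L')(h) = Mul(Pow(Add(-3, h), -1), Add(-5, h)) (Function('L')(h) = Mul(Add(-5, h), Pow(Add(-3, h), -1)) = Mul(Pow(Add(-3, h), -1), Add(-5, h)))
A = 100 (A = Mul(Mul(Mul(Pow(Add(-3, 4), -1), Add(-5, 4)), Add(1, Mul(-1, 6))), Mul(Mul(1, Add(5, -1)), 5)) = Mul(Mul(Mul(Pow(1, -1), -1), Add(1, -6)), Mul(Mul(1, 4), 5)) = Mul(Mul(Mul(1, -1), -5), Mul(4, 5)) = Mul(Mul(-1, -5), 20) = Mul(5, 20) = 100)
Pow(A, -1) = Pow(100, -1) = Rational(1, 100)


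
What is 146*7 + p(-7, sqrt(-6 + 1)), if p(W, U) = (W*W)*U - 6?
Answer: 1016 + 49*I*sqrt(5) ≈ 1016.0 + 109.57*I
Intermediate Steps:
p(W, U) = -6 + U*W**2 (p(W, U) = W**2*U - 6 = U*W**2 - 6 = -6 + U*W**2)
146*7 + p(-7, sqrt(-6 + 1)) = 146*7 + (-6 + sqrt(-6 + 1)*(-7)**2) = 1022 + (-6 + sqrt(-5)*49) = 1022 + (-6 + (I*sqrt(5))*49) = 1022 + (-6 + 49*I*sqrt(5)) = 1016 + 49*I*sqrt(5)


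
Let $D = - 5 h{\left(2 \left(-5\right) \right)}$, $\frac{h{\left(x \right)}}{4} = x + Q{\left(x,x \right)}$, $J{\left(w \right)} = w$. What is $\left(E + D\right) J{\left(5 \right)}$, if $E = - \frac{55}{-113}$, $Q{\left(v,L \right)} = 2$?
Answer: $\frac{90675}{113} \approx 802.43$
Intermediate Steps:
$E = \frac{55}{113}$ ($E = \left(-55\right) \left(- \frac{1}{113}\right) = \frac{55}{113} \approx 0.48673$)
$h{\left(x \right)} = 8 + 4 x$ ($h{\left(x \right)} = 4 \left(x + 2\right) = 4 \left(2 + x\right) = 8 + 4 x$)
$D = 160$ ($D = - 5 \left(8 + 4 \cdot 2 \left(-5\right)\right) = - 5 \left(8 + 4 \left(-10\right)\right) = - 5 \left(8 - 40\right) = \left(-5\right) \left(-32\right) = 160$)
$\left(E + D\right) J{\left(5 \right)} = \left(\frac{55}{113} + 160\right) 5 = \frac{18135}{113} \cdot 5 = \frac{90675}{113}$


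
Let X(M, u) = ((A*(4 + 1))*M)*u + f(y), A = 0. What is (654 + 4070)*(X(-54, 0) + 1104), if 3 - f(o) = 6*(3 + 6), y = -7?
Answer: 4974372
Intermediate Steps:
f(o) = -51 (f(o) = 3 - 6*(3 + 6) = 3 - 6*9 = 3 - 1*54 = 3 - 54 = -51)
X(M, u) = -51 (X(M, u) = ((0*(4 + 1))*M)*u - 51 = ((0*5)*M)*u - 51 = (0*M)*u - 51 = 0*u - 51 = 0 - 51 = -51)
(654 + 4070)*(X(-54, 0) + 1104) = (654 + 4070)*(-51 + 1104) = 4724*1053 = 4974372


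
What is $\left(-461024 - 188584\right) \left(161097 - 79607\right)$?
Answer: $-52936555920$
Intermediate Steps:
$\left(-461024 - 188584\right) \left(161097 - 79607\right) = \left(-649608\right) 81490 = -52936555920$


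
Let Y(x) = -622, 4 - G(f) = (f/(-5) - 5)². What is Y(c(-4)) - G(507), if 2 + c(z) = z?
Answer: 267374/25 ≈ 10695.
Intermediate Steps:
c(z) = -2 + z
G(f) = 4 - (-5 - f/5)² (G(f) = 4 - (f/(-5) - 5)² = 4 - (f*(-⅕) - 5)² = 4 - (-f/5 - 5)² = 4 - (-5 - f/5)²)
Y(c(-4)) - G(507) = -622 - (4 - (25 + 507)²/25) = -622 - (4 - 1/25*532²) = -622 - (4 - 1/25*283024) = -622 - (4 - 283024/25) = -622 - 1*(-282924/25) = -622 + 282924/25 = 267374/25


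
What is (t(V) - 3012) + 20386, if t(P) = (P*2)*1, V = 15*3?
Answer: 17464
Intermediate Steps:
V = 45
t(P) = 2*P (t(P) = (2*P)*1 = 2*P)
(t(V) - 3012) + 20386 = (2*45 - 3012) + 20386 = (90 - 3012) + 20386 = -2922 + 20386 = 17464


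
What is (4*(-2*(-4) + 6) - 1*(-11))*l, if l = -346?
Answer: -23182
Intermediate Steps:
(4*(-2*(-4) + 6) - 1*(-11))*l = (4*(-2*(-4) + 6) - 1*(-11))*(-346) = (4*(8 + 6) + 11)*(-346) = (4*14 + 11)*(-346) = (56 + 11)*(-346) = 67*(-346) = -23182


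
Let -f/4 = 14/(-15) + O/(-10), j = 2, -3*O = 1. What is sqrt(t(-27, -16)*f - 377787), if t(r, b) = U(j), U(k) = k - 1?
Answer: I*sqrt(9444585)/5 ≈ 614.64*I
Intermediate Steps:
O = -1/3 (O = -1/3*1 = -1/3 ≈ -0.33333)
f = 18/5 (f = -4*(14/(-15) - 1/3/(-10)) = -4*(14*(-1/15) - 1/3*(-1/10)) = -4*(-14/15 + 1/30) = -4*(-9/10) = 18/5 ≈ 3.6000)
U(k) = -1 + k
t(r, b) = 1 (t(r, b) = -1 + 2 = 1)
sqrt(t(-27, -16)*f - 377787) = sqrt(1*(18/5) - 377787) = sqrt(18/5 - 377787) = sqrt(-1888917/5) = I*sqrt(9444585)/5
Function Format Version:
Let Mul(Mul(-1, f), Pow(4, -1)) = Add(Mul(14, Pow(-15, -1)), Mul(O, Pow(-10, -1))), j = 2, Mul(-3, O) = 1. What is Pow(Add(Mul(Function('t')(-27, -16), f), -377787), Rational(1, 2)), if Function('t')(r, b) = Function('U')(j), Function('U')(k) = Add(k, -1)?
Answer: Mul(Rational(1, 5), I, Pow(9444585, Rational(1, 2))) ≈ Mul(614.64, I)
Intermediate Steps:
O = Rational(-1, 3) (O = Mul(Rational(-1, 3), 1) = Rational(-1, 3) ≈ -0.33333)
f = Rational(18, 5) (f = Mul(-4, Add(Mul(14, Pow(-15, -1)), Mul(Rational(-1, 3), Pow(-10, -1)))) = Mul(-4, Add(Mul(14, Rational(-1, 15)), Mul(Rational(-1, 3), Rational(-1, 10)))) = Mul(-4, Add(Rational(-14, 15), Rational(1, 30))) = Mul(-4, Rational(-9, 10)) = Rational(18, 5) ≈ 3.6000)
Function('U')(k) = Add(-1, k)
Function('t')(r, b) = 1 (Function('t')(r, b) = Add(-1, 2) = 1)
Pow(Add(Mul(Function('t')(-27, -16), f), -377787), Rational(1, 2)) = Pow(Add(Mul(1, Rational(18, 5)), -377787), Rational(1, 2)) = Pow(Add(Rational(18, 5), -377787), Rational(1, 2)) = Pow(Rational(-1888917, 5), Rational(1, 2)) = Mul(Rational(1, 5), I, Pow(9444585, Rational(1, 2)))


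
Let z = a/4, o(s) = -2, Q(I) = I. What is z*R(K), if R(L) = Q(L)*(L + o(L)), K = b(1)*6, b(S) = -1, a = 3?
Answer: 36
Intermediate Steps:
z = ¾ (z = 3/4 = 3*(¼) = ¾ ≈ 0.75000)
K = -6 (K = -1*6 = -6)
R(L) = L*(-2 + L) (R(L) = L*(L - 2) = L*(-2 + L))
z*R(K) = 3*(-6*(-2 - 6))/4 = 3*(-6*(-8))/4 = (¾)*48 = 36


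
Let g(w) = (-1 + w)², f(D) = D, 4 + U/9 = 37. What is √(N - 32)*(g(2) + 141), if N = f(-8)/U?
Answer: 284*I*√78474/99 ≈ 803.61*I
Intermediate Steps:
U = 297 (U = -36 + 9*37 = -36 + 333 = 297)
N = -8/297 ≈ -0.026936
√(N - 32)*(g(2) + 141) = √(-8/297 - 32)*((-1 + 2)² + 141) = √(-9512/297)*(1² + 141) = (2*I*√78474/99)*(1 + 141) = (2*I*√78474/99)*142 = 284*I*√78474/99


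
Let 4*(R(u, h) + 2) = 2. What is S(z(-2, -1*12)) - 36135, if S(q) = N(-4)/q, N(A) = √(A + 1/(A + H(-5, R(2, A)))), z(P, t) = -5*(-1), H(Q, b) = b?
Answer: -36135 + I*√506/55 ≈ -36135.0 + 0.40899*I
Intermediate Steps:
R(u, h) = -3/2 (R(u, h) = -2 + (¼)*2 = -2 + ½ = -3/2)
z(P, t) = 5
N(A) = √(A + 1/(-3/2 + A)) (N(A) = √(A + 1/(A - 3/2)) = √(A + 1/(-3/2 + A)))
S(q) = I*√506/(11*q) (S(q) = √((2 - 4*(-3 + 2*(-4)))/(-3 + 2*(-4)))/q = √((2 - 4*(-3 - 8))/(-3 - 8))/q = √((2 - 4*(-11))/(-11))/q = √(-(2 + 44)/11)/q = √(-1/11*46)/q = √(-46/11)/q = (I*√506/11)/q = I*√506/(11*q))
S(z(-2, -1*12)) - 36135 = (1/11)*I*√506/5 - 36135 = (1/11)*I*√506*(⅕) - 36135 = I*√506/55 - 36135 = -36135 + I*√506/55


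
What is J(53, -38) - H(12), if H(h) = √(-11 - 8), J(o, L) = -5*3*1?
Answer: -15 - I*√19 ≈ -15.0 - 4.3589*I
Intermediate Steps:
J(o, L) = -15 (J(o, L) = -15*1 = -15)
H(h) = I*√19 (H(h) = √(-19) = I*√19)
J(53, -38) - H(12) = -15 - I*√19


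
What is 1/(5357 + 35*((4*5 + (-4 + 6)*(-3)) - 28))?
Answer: 1/4867 ≈ 0.00020547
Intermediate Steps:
1/(5357 + 35*((4*5 + (-4 + 6)*(-3)) - 28)) = 1/(5357 + 35*((20 + 2*(-3)) - 28)) = 1/(5357 + 35*((20 - 6) - 28)) = 1/(5357 + 35*(14 - 28)) = 1/(5357 + 35*(-14)) = 1/(5357 - 490) = 1/4867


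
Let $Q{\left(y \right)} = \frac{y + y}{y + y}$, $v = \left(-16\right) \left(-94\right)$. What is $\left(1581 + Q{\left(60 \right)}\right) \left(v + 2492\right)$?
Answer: $6321672$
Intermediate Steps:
$v = 1504$
$Q{\left(y \right)} = 1$ ($Q{\left(y \right)} = \frac{2 y}{2 y} = 2 y \frac{1}{2 y} = 1$)
$\left(1581 + Q{\left(60 \right)}\right) \left(v + 2492\right) = \left(1581 + 1\right) \left(1504 + 2492\right) = 1582 \cdot 3996 = 6321672$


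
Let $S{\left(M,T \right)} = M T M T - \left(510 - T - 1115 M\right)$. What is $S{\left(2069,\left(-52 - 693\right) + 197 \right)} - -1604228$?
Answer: $1285533561449$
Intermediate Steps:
$S{\left(M,T \right)} = -510 + T + 1115 M + M^{2} T^{2}$ ($S{\left(M,T \right)} = T M^{2} T + \left(1114 M + \left(-510 + M + T\right)\right) = M^{2} T^{2} + \left(-510 + T + 1115 M\right) = -510 + T + 1115 M + M^{2} T^{2}$)
$S{\left(2069,\left(-52 - 693\right) + 197 \right)} - -1604228 = \left(-510 + \left(\left(-52 - 693\right) + 197\right) + 1115 \cdot 2069 + 2069^{2} \left(\left(-52 - 693\right) + 197\right)^{2}\right) - -1604228 = \left(-510 + \left(-745 + 197\right) + 2306935 + 4280761 \left(-745 + 197\right)^{2}\right) + 1604228 = \left(-510 - 548 + 2306935 + 4280761 \left(-548\right)^{2}\right) + 1604228 = \left(-510 - 548 + 2306935 + 4280761 \cdot 300304\right) + 1604228 = \left(-510 - 548 + 2306935 + 1285529651344\right) + 1604228 = 1285531957221 + 1604228 = 1285533561449$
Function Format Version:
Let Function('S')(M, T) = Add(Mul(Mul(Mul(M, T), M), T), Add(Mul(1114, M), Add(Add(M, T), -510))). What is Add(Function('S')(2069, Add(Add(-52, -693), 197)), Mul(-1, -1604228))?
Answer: 1285533561449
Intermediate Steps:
Function('S')(M, T) = Add(-510, T, Mul(1115, M), Mul(Pow(M, 2), Pow(T, 2))) (Function('S')(M, T) = Add(Mul(Mul(T, Pow(M, 2)), T), Add(Mul(1114, M), Add(-510, M, T))) = Add(Mul(Pow(M, 2), Pow(T, 2)), Add(-510, T, Mul(1115, M))) = Add(-510, T, Mul(1115, M), Mul(Pow(M, 2), Pow(T, 2))))
Add(Function('S')(2069, Add(Add(-52, -693), 197)), Mul(-1, -1604228)) = Add(Add(-510, Add(Add(-52, -693), 197), Mul(1115, 2069), Mul(Pow(2069, 2), Pow(Add(Add(-52, -693), 197), 2))), Mul(-1, -1604228)) = Add(Add(-510, Add(-745, 197), 2306935, Mul(4280761, Pow(Add(-745, 197), 2))), 1604228) = Add(Add(-510, -548, 2306935, Mul(4280761, Pow(-548, 2))), 1604228) = Add(Add(-510, -548, 2306935, Mul(4280761, 300304)), 1604228) = Add(Add(-510, -548, 2306935, 1285529651344), 1604228) = Add(1285531957221, 1604228) = 1285533561449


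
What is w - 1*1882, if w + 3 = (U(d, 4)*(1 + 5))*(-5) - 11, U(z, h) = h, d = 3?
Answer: -2016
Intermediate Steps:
w = -134 (w = -3 + ((4*(1 + 5))*(-5) - 11) = -3 + ((4*6)*(-5) - 11) = -3 + (24*(-5) - 11) = -3 + (-120 - 11) = -3 - 131 = -134)
w - 1*1882 = -134 - 1*1882 = -134 - 1882 = -2016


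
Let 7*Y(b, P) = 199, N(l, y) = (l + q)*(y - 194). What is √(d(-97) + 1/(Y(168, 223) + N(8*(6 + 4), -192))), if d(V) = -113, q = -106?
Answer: 2*I*√140214327789/70451 ≈ 10.63*I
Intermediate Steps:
N(l, y) = (-194 + y)*(-106 + l) (N(l, y) = (l - 106)*(y - 194) = (-106 + l)*(-194 + y) = (-194 + y)*(-106 + l))
Y(b, P) = 199/7 (Y(b, P) = (⅐)*199 = 199/7)
√(d(-97) + 1/(Y(168, 223) + N(8*(6 + 4), -192))) = √(-113 + 1/(199/7 + (20564 - 1552*(6 + 4) - 106*(-192) + (8*(6 + 4))*(-192)))) = √(-113 + 1/(199/7 + (20564 - 1552*10 + 20352 + (8*10)*(-192)))) = √(-113 + 1/(199/7 + (20564 - 194*80 + 20352 + 80*(-192)))) = √(-113 + 1/(199/7 + (20564 - 15520 + 20352 - 15360))) = √(-113 + 1/(199/7 + 10036)) = √(-113 + 1/(70451/7)) = √(-113 + 7/70451) = √(-7960956/70451) = 2*I*√140214327789/70451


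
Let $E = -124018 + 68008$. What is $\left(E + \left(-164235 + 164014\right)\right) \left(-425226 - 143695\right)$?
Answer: $31990996751$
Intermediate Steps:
$E = -56010$
$\left(E + \left(-164235 + 164014\right)\right) \left(-425226 - 143695\right) = \left(-56010 + \left(-164235 + 164014\right)\right) \left(-425226 - 143695\right) = \left(-56010 - 221\right) \left(-568921\right) = \left(-56231\right) \left(-568921\right) = 31990996751$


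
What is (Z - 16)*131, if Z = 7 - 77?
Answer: -11266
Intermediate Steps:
Z = -70
(Z - 16)*131 = (-70 - 16)*131 = -86*131 = -11266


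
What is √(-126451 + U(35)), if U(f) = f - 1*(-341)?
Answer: 205*I*√3 ≈ 355.07*I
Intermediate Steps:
U(f) = 341 + f (U(f) = f + 341 = 341 + f)
√(-126451 + U(35)) = √(-126451 + (341 + 35)) = √(-126451 + 376) = √(-126075) = 205*I*√3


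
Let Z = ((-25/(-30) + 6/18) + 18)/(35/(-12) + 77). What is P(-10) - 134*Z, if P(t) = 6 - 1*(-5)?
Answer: -21041/889 ≈ -23.668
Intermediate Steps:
P(t) = 11 (P(t) = 6 + 5 = 11)
Z = 230/889 (Z = ((-25*(-1/30) + 6*(1/18)) + 18)/(35*(-1/12) + 77) = ((5/6 + 1/3) + 18)/(-35/12 + 77) = (7/6 + 18)/(889/12) = (115/6)*(12/889) = 230/889 ≈ 0.25872)
P(-10) - 134*Z = 11 - 134*230/889 = 11 - 30820/889 = -21041/889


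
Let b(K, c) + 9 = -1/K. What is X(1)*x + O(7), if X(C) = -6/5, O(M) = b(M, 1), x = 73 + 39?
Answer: -5024/35 ≈ -143.54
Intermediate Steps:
x = 112
b(K, c) = -9 - 1/K
O(M) = -9 - 1/M
X(C) = -6/5 (X(C) = -6*⅕ = -6/5)
X(1)*x + O(7) = -6/5*112 + (-9 - 1/7) = -672/5 + (-9 - 1*⅐) = -672/5 + (-9 - ⅐) = -672/5 - 64/7 = -5024/35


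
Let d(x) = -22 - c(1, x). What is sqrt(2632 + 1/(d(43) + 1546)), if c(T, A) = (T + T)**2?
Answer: sqrt(380060895)/380 ≈ 51.303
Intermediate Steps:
c(T, A) = 4*T**2 (c(T, A) = (2*T)**2 = 4*T**2)
d(x) = -26 (d(x) = -22 - 4*1**2 = -22 - 4 = -26)
sqrt(2632 + 1/(d(43) + 1546)) = sqrt(2632 + 1/(-26 + 1546)) = sqrt(2632 + 1/1520) = sqrt(4000641/1520) = sqrt(380060895)/380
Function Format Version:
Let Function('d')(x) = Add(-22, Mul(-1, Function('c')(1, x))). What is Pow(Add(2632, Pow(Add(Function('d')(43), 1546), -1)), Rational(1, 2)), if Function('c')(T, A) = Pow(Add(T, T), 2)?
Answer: Mul(Rational(1, 380), Pow(380060895, Rational(1, 2))) ≈ 51.303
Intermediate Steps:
Function('c')(T, A) = Mul(4, Pow(T, 2)) (Function('c')(T, A) = Pow(Mul(2, T), 2) = Mul(4, Pow(T, 2)))
Function('d')(x) = -26 (Function('d')(x) = Add(-22, Mul(-1, Mul(4, Pow(1, 2)))) = Add(-22, Mul(-1, Mul(4, 1))) = Add(-22, Mul(-1, 4)) = Add(-22, -4) = -26)
Pow(Add(2632, Pow(Add(Function('d')(43), 1546), -1)), Rational(1, 2)) = Pow(Add(2632, Pow(Add(-26, 1546), -1)), Rational(1, 2)) = Pow(Add(2632, Pow(1520, -1)), Rational(1, 2)) = Pow(Add(2632, Rational(1, 1520)), Rational(1, 2)) = Pow(Rational(4000641, 1520), Rational(1, 2)) = Mul(Rational(1, 380), Pow(380060895, Rational(1, 2)))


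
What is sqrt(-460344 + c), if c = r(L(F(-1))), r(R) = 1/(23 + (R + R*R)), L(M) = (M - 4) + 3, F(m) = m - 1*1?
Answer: 5*I*sqrt(15485971)/29 ≈ 678.49*I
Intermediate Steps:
F(m) = -1 + m (F(m) = m - 1 = -1 + m)
L(M) = -1 + M (L(M) = (-4 + M) + 3 = -1 + M)
r(R) = 1/(23 + R + R**2) (r(R) = 1/(23 + (R + R**2)) = 1/(23 + R + R**2))
c = 1/29 (c = 1/(23 + (-1 + (-1 - 1)) + (-1 + (-1 - 1))**2) = 1/(23 + (-1 - 2) + (-1 - 2)**2) = 1/(23 - 3 + (-3)**2) = 1/(23 - 3 + 9) = 1/29 ≈ 0.034483)
sqrt(-460344 + c) = sqrt(-460344 + 1/29) = sqrt(-13349975/29) = 5*I*sqrt(15485971)/29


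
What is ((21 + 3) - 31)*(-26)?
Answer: 182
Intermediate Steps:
((21 + 3) - 31)*(-26) = (24 - 31)*(-26) = -7*(-26) = 182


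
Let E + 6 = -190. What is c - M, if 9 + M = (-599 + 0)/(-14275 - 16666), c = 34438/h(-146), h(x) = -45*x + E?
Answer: 1418344769/98608967 ≈ 14.384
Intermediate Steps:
E = -196 (E = -6 - 190 = -196)
h(x) = -196 - 45*x (h(x) = -45*x - 196 = -196 - 45*x)
c = 17219/3187 (c = 34438/(-196 - 45*(-146)) = 34438/(-196 + 6570) = 34438/6374 = 34438*(1/6374) = 17219/3187 ≈ 5.4029)
M = -277870/30941 (M = -9 + (-599 + 0)/(-14275 - 16666) = -9 - 599/(-30941) = -9 - 599*(-1/30941) = -9 + 599/30941 = -277870/30941 ≈ -8.9806)
c - M = 17219/3187 - 1*(-277870/30941) = 17219/3187 + 277870/30941 = 1418344769/98608967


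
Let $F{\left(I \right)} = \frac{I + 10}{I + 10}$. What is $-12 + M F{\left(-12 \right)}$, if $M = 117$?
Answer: $105$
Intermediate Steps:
$F{\left(I \right)} = 1$ ($F{\left(I \right)} = \frac{10 + I}{10 + I} = 1$)
$-12 + M F{\left(-12 \right)} = -12 + 117 \cdot 1 = -12 + 117 = 105$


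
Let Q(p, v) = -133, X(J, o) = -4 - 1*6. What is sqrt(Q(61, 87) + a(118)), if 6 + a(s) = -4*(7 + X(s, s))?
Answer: I*sqrt(127) ≈ 11.269*I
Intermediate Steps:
X(J, o) = -10 (X(J, o) = -4 - 6 = -10)
a(s) = 6 (a(s) = -6 - 4*(7 - 10) = -6 - 4*(-3) = -6 + 12 = 6)
sqrt(Q(61, 87) + a(118)) = sqrt(-133 + 6) = sqrt(-127) = I*sqrt(127)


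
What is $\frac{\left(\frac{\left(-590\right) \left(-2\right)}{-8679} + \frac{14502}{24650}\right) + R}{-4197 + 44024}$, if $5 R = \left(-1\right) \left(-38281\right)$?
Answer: $\frac{819021957464}{4260241419225} \approx 0.19225$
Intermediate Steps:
$R = \frac{38281}{5}$ ($R = \frac{\left(-1\right) \left(-38281\right)}{5} = \frac{1}{5} \cdot 38281 = \frac{38281}{5} \approx 7656.2$)
$\frac{\left(\frac{\left(-590\right) \left(-2\right)}{-8679} + \frac{14502}{24650}\right) + R}{-4197 + 44024} = \frac{\left(\frac{\left(-590\right) \left(-2\right)}{-8679} + \frac{14502}{24650}\right) + \frac{38281}{5}}{-4197 + 44024} = \frac{\left(1180 \left(- \frac{1}{8679}\right) + 14502 \cdot \frac{1}{24650}\right) + \frac{38281}{5}}{39827} = \left(\left(- \frac{1180}{8679} + \frac{7251}{12325}\right) + \frac{38281}{5}\right) \frac{1}{39827} = \left(\frac{48387929}{106968675} + \frac{38281}{5}\right) \frac{1}{39827} = \frac{819021957464}{106968675} \cdot \frac{1}{39827} = \frac{819021957464}{4260241419225}$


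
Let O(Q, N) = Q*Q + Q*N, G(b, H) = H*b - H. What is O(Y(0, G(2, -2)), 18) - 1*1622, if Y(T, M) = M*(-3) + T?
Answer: -1478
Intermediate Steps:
G(b, H) = -H + H*b
Y(T, M) = T - 3*M (Y(T, M) = -3*M + T = T - 3*M)
O(Q, N) = Q**2 + N*Q
O(Y(0, G(2, -2)), 18) - 1*1622 = (0 - (-6)*(-1 + 2))*(18 + (0 - (-6)*(-1 + 2))) - 1*1622 = (0 - (-6))*(18 + (0 - (-6))) - 1622 = (0 - 3*(-2))*(18 + (0 - 3*(-2))) - 1622 = (0 + 6)*(18 + (0 + 6)) - 1622 = 6*(18 + 6) - 1622 = 6*24 - 1622 = 144 - 1622 = -1478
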